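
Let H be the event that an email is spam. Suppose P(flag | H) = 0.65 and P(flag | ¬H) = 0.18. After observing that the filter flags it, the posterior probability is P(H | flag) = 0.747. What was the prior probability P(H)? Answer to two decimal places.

P(H) = 0.45

In odds form, posterior odds = prior odds × likelihood ratio, so prior odds = posterior odds ÷ LR.
Posterior odds = 0.747/(1−0.747) = 2.9526. LR = 0.65/0.18 = 3.6111.
Prior odds = 2.9526/3.6111 = 0.8176, so P(H) = 0.8176/(1+0.8176) ≈ 0.45.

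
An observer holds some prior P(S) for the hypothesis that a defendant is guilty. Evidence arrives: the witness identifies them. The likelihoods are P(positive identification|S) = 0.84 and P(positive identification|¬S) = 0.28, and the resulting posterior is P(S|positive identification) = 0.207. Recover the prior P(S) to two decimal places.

P(S) = 0.08

In odds form, posterior odds = prior odds × likelihood ratio, so prior odds = posterior odds ÷ LR.
Posterior odds = 0.207/(1−0.207) = 0.2610. LR = 0.84/0.28 = 3.0000.
Prior odds = 0.2610/3.0000 = 0.0870, so P(S) = 0.0870/(1+0.0870) ≈ 0.08.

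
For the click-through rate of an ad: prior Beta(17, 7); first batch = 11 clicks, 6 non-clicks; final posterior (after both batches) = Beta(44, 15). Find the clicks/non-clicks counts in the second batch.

16 clicks and 2 non-clicks

Because Beta–binomial updating is additive in the counts, the combined data contributed (α_post−α_prior, β_post−β_prior) successes and failures.
Total across both batches: 44−17=27 clicks, 15−7=8 non-clicks.
Subtract the first batch: 27−11=16 clicks and 8−6=2 non-clicks.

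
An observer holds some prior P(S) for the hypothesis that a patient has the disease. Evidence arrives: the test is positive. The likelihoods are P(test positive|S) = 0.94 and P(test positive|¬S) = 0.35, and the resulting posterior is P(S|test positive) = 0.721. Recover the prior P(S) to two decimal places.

P(S) = 0.49

In odds form, posterior odds = prior odds × likelihood ratio, so prior odds = posterior odds ÷ LR.
Posterior odds = 0.721/(1−0.721) = 2.5842. LR = 0.94/0.35 = 2.6857.
Prior odds = 2.5842/2.6857 = 0.9622, so P(S) = 0.9622/(1+0.9622) ≈ 0.49.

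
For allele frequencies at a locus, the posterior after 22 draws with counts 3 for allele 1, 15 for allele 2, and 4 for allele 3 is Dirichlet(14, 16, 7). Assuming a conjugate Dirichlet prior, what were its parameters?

Dirichlet(11, 1, 3)

For a Dirichlet(α) prior with multinomial counts c, the posterior is Dirichlet(α + c) componentwise.
Subtract each count from the matching posterior parameter: 14−3=11, 16−15=1, 7−4=3.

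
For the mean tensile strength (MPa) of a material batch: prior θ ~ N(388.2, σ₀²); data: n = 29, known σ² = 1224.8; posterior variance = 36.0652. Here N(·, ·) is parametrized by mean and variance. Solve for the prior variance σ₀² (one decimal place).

σ₀² = 246.9

For the Normal–Normal model with known σ², precisions add: τ_n = τ₀ + n/σ².
So 1/σ₀² = 1/36.0652 − 29/1224.8 = 0.027728 − 0.023677 = 0.004051.
Hence σ₀² = 1/0.004051 ≈ 246.9.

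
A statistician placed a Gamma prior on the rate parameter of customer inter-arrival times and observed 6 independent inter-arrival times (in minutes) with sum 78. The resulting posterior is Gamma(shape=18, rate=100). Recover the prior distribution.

Gamma(shape=12, rate=22)

For an exponential likelihood with a Gamma(α, β) prior on the rate, n observations with total T give posterior Gamma(α+n, β+T).
So α = 18 − 6 = 12 and β = 100 − 78 = 22.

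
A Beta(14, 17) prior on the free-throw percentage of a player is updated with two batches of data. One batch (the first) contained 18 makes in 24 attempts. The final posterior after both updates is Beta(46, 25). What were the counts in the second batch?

14 makes and 2 misses

Because Beta–binomial updating is additive in the counts, the combined data contributed (α_post−α_prior, β_post−β_prior) successes and failures.
Total across both batches: 46−14=32 makes, 25−17=8 misses.
Subtract the first batch: 32−18=14 makes and 8−6=2 misses.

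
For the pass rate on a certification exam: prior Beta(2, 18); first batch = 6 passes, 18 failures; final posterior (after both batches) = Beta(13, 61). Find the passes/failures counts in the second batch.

Because Beta–binomial updating is additive in the counts, the combined data contributed (α_post−α_prior, β_post−β_prior) successes and failures.
Total across both batches: 13−2=11 passes, 61−18=43 failures.
Subtract the first batch: 11−6=5 passes and 43−18=25 failures.

5 passes and 25 failures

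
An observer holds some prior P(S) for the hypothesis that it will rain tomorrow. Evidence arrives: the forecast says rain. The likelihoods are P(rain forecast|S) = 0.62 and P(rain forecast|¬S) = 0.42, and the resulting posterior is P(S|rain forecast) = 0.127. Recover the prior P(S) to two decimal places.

In odds form, posterior odds = prior odds × likelihood ratio, so prior odds = posterior odds ÷ LR.
Posterior odds = 0.127/(1−0.127) = 0.1455. LR = 0.62/0.42 = 1.4762.
Prior odds = 0.1455/1.4762 = 0.0986, so P(S) = 0.0986/(1+0.0986) ≈ 0.09.

P(S) = 0.09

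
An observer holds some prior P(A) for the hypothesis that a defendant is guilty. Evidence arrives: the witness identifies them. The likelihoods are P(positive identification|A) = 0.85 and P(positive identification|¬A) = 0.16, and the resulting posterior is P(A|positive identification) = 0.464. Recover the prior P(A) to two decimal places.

P(A) = 0.14

In odds form, posterior odds = prior odds × likelihood ratio, so prior odds = posterior odds ÷ LR.
Posterior odds = 0.464/(1−0.464) = 0.8657. LR = 0.85/0.16 = 5.3125.
Prior odds = 0.8657/5.3125 = 0.1630, so P(A) = 0.1630/(1+0.1630) ≈ 0.14.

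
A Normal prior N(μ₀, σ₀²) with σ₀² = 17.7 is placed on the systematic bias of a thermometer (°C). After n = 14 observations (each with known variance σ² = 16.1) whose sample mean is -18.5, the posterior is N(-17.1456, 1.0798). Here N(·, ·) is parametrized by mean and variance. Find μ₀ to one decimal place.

μ₀ = 3.7

With known observation variance, the Normal–Normal posterior has precision τ_n = τ₀ + n/σ² and mean μ_n = (τ₀μ₀ + (n/σ²)x̄)/τ_n.
Here τ₀ = 1/17.7 = 0.056497 and τ_data = 14/16.1 = 0.869565, so τ_n = 0.926062.
Rearranging for μ₀: μ₀ = (μ_n·τ_n − τ_data·x̄)/τ₀ = (-17.1456·0.926062 − 0.869565·-18.5) / 0.056497 = 0.209064/0.056497 ≈ 3.7.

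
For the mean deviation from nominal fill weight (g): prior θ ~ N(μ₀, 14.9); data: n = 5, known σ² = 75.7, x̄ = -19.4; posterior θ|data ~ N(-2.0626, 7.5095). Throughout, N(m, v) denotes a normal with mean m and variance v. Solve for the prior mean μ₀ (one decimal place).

The posterior mean is a precision-weighted average: μ_n = (τ₀μ₀ + τ_data·x̄)/(τ₀+τ_data), with τ₀=1/σ₀² and τ_data=n/σ².
Here τ₀ = 1/14.9 = 0.067114 and τ_data = 5/75.7 = 0.066050, so τ_n = 0.133164.
Rearranging for μ₀: μ₀ = (μ_n·τ_n − τ_data·x̄)/τ₀ = (-2.0626·0.133164 − 0.066050·-19.4) / 0.067114 = 1.006706/0.067114 ≈ 15.0.

μ₀ = 15.0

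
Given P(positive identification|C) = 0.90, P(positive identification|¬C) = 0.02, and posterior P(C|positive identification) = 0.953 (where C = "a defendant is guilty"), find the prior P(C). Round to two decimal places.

Bayes' rule in odds form gives O(C|E) = O(C)·[P(E|C)/P(E|¬C)], hence O(C) = O(C|E)/LR.
Posterior odds = 0.953/(1−0.953) = 20.2766. LR = 0.90/0.02 = 45.0000.
Prior odds = 20.2766/45.0000 = 0.4506, so P(C) = 0.4506/(1+0.4506) ≈ 0.31.

P(C) = 0.31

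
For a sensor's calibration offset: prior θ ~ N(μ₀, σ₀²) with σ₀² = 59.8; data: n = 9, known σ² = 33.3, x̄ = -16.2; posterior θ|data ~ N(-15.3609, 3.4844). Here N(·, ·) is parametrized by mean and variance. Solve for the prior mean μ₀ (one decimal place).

With known observation variance, the Normal–Normal posterior has precision τ_n = τ₀ + n/σ² and mean μ_n = (τ₀μ₀ + (n/σ²)x̄)/τ_n.
Here τ₀ = 1/59.8 = 0.016722 and τ_data = 9/33.3 = 0.270270, so τ_n = 0.286992.
Rearranging for μ₀: μ₀ = (μ_n·τ_n − τ_data·x̄)/τ₀ = (-15.3609·0.286992 − 0.270270·-16.2) / 0.016722 = -0.030081/0.016722 ≈ -1.8.

μ₀ = -1.8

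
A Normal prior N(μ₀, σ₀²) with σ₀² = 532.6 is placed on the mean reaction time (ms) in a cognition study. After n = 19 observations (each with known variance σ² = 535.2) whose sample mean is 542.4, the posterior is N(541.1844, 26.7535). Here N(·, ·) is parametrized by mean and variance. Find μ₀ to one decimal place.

μ₀ = 518.2

With known observation variance, the Normal–Normal posterior has precision τ_n = τ₀ + n/σ² and mean μ_n = (τ₀μ₀ + (n/σ²)x̄)/τ_n.
Here τ₀ = 1/532.6 = 0.001878 and τ_data = 19/535.2 = 0.035501, so τ_n = 0.037379.
Rearranging for μ₀: μ₀ = (μ_n·τ_n − τ_data·x̄)/τ₀ = (541.1844·0.037379 − 0.035501·542.4) / 0.001878 = 0.973189/0.001878 ≈ 518.2.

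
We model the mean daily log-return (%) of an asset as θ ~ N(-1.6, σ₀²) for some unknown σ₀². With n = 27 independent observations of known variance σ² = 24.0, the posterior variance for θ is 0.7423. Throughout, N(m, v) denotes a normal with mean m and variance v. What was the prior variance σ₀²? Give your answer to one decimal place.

Posterior precision equals prior precision plus data precision: 1/σ_n² = 1/σ₀² + n/σ².
So 1/σ₀² = 1/0.7423 − 27/24.0 = 1.347164 − 1.125000 = 0.222164.
Hence σ₀² = 1/0.222164 ≈ 4.5.

σ₀² = 4.5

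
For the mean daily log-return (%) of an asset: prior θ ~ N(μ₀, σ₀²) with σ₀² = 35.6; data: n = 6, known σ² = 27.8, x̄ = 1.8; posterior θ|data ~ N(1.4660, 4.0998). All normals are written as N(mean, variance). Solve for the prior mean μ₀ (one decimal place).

With known observation variance, the Normal–Normal posterior has precision τ_n = τ₀ + n/σ² and mean μ_n = (τ₀μ₀ + (n/σ²)x̄)/τ_n.
Here τ₀ = 1/35.6 = 0.028090 and τ_data = 6/27.8 = 0.215827, so τ_n = 0.243917.
Rearranging for μ₀: μ₀ = (μ_n·τ_n − τ_data·x̄)/τ₀ = (1.4660·0.243917 − 0.215827·1.8) / 0.028090 = -0.030906/0.028090 ≈ -1.1.

μ₀ = -1.1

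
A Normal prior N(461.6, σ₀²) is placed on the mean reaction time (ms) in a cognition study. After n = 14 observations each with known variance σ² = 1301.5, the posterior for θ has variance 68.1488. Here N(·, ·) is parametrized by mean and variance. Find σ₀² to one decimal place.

For the Normal–Normal model with known σ², precisions add: τ_n = τ₀ + n/σ².
So 1/σ₀² = 1/68.1488 − 14/1301.5 = 0.014674 − 0.010757 = 0.003917.
Hence σ₀² = 1/0.003917 ≈ 255.3.

σ₀² = 255.3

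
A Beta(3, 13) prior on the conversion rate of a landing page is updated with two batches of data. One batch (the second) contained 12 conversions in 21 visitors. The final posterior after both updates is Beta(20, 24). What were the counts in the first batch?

5 conversions and 2 bounces

Sequential conjugate updates are equivalent to a single update on the pooled data, so total successes = posterior α − prior α and total failures = posterior β − prior β.
Total across both batches: 20−3=17 conversions, 24−13=11 bounces.
Subtract the second batch: 17−12=5 conversions and 11−9=2 bounces.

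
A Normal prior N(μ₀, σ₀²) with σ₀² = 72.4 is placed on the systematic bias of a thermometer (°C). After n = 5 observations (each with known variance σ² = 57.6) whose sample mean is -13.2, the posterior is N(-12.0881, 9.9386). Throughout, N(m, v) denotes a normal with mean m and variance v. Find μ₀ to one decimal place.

μ₀ = -5.1

The posterior mean is a precision-weighted average: μ_n = (τ₀μ₀ + τ_data·x̄)/(τ₀+τ_data), with τ₀=1/σ₀² and τ_data=n/σ².
Here τ₀ = 1/72.4 = 0.013812 and τ_data = 5/57.6 = 0.086806, so τ_n = 0.100618.
Rearranging for μ₀: μ₀ = (μ_n·τ_n − τ_data·x̄)/τ₀ = (-12.0881·0.100618 − 0.086806·-13.2) / 0.013812 = -0.070441/0.013812 ≈ -5.1.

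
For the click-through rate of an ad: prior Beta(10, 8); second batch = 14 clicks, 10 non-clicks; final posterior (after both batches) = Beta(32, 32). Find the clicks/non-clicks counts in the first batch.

Sequential conjugate updates are equivalent to a single update on the pooled data, so total successes = posterior α − prior α and total failures = posterior β − prior β.
Total across both batches: 32−10=22 clicks, 32−8=24 non-clicks.
Subtract the second batch: 22−14=8 clicks and 24−10=14 non-clicks.

8 clicks and 14 non-clicks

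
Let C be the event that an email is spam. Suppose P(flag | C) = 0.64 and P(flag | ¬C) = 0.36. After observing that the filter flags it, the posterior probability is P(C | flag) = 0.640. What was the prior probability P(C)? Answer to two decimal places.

P(C) = 0.50

In odds form, posterior odds = prior odds × likelihood ratio, so prior odds = posterior odds ÷ LR.
Posterior odds = 0.640/(1−0.640) = 1.7778. LR = 0.64/0.36 = 1.7778.
Prior odds = 1.7778/1.7778 = 1.0000, so P(C) = 1.0000/(1+1.0000) ≈ 0.50.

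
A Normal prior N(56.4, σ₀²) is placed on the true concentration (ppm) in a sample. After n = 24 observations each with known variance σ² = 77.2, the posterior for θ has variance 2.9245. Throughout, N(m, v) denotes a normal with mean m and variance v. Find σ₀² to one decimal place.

σ₀² = 32.2

For the Normal–Normal model with known σ², precisions add: τ_n = τ₀ + n/σ².
So 1/σ₀² = 1/2.9245 − 24/77.2 = 0.341939 − 0.310881 = 0.031058.
Hence σ₀² = 1/0.031058 ≈ 32.2.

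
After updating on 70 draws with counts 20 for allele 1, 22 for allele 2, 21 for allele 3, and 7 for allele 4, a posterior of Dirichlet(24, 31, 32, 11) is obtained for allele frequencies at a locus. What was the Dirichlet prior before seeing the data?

For a Dirichlet(α) prior with multinomial counts c, the posterior is Dirichlet(α + c) componentwise.
Subtract each count from the matching posterior parameter: 24−20=4, 31−22=9, 32−21=11, 11−7=4.

Dirichlet(4, 9, 11, 4)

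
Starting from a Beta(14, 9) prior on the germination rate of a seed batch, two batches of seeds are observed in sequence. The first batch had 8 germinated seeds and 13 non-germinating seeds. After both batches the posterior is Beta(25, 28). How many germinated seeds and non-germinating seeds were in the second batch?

Sequential conjugate updates are equivalent to a single update on the pooled data, so total successes = posterior α − prior α and total failures = posterior β − prior β.
Total across both batches: 25−14=11 germinated seeds, 28−9=19 non-germinating seeds.
Subtract the first batch: 11−8=3 germinated seeds and 19−13=6 non-germinating seeds.

3 germinated seeds and 6 non-germinating seeds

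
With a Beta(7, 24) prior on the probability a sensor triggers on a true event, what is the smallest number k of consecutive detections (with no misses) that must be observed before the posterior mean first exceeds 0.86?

After k detections and 0 misses the posterior is Beta(7+k, 24), with mean (7+k)/(7+24+k).
Set (7+k)/(31+k) > 0.86 and solve: k > (0.86·31 − 7)/(1 − 0.86) = 140.429.
The smallest integer exceeding 140.429 is 141.

k = 141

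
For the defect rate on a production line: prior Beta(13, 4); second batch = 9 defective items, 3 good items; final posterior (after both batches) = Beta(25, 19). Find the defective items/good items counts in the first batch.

Because Beta–binomial updating is additive in the counts, the combined data contributed (α_post−α_prior, β_post−β_prior) successes and failures.
Total across both batches: 25−13=12 defective items, 19−4=15 good items.
Subtract the second batch: 12−9=3 defective items and 15−3=12 good items.

3 defective items and 12 good items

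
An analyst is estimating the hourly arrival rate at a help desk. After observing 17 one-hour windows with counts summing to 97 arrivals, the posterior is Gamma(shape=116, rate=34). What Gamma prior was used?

A Gamma(α, β) prior (rate parametrization) on a Poisson rate with n observations summing to S gives posterior Gamma(α+S, β+n).
So α = 116 − 97 = 19 and β = 34 − 17 = 17.

Gamma(shape=19, rate=17)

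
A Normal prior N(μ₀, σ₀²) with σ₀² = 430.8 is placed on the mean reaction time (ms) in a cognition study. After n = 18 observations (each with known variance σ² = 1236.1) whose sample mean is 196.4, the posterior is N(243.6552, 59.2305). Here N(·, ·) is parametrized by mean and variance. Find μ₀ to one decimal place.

The posterior mean is a precision-weighted average: μ_n = (τ₀μ₀ + τ_data·x̄)/(τ₀+τ_data), with τ₀=1/σ₀² and τ_data=n/σ².
Here τ₀ = 1/430.8 = 0.002321 and τ_data = 18/1236.1 = 0.014562, so τ_n = 0.016883.
Rearranging for μ₀: μ₀ = (μ_n·τ_n − τ_data·x̄)/τ₀ = (243.6552·0.016883 − 0.014562·196.4) / 0.002321 = 1.253654/0.002321 ≈ 540.1.

μ₀ = 540.1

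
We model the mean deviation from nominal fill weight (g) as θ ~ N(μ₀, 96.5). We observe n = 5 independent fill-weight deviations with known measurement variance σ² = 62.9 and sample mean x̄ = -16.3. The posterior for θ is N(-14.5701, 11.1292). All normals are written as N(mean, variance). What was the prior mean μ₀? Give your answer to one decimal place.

μ₀ = -1.3

With known observation variance, the Normal–Normal posterior has precision τ_n = τ₀ + n/σ² and mean μ_n = (τ₀μ₀ + (n/σ²)x̄)/τ_n.
Here τ₀ = 1/96.5 = 0.010363 and τ_data = 5/62.9 = 0.079491, so τ_n = 0.089854.
Rearranging for μ₀: μ₀ = (μ_n·τ_n − τ_data·x̄)/τ₀ = (-14.5701·0.089854 − 0.079491·-16.3) / 0.010363 = -0.013478/0.010363 ≈ -1.3.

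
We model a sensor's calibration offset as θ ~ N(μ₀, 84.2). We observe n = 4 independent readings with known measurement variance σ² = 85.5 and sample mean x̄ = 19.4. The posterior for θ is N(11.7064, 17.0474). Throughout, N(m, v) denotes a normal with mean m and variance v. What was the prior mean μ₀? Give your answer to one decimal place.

With known observation variance, the Normal–Normal posterior has precision τ_n = τ₀ + n/σ² and mean μ_n = (τ₀μ₀ + (n/σ²)x̄)/τ_n.
Here τ₀ = 1/84.2 = 0.011876 and τ_data = 4/85.5 = 0.046784, so τ_n = 0.058660.
Rearranging for μ₀: μ₀ = (μ_n·τ_n − τ_data·x̄)/τ₀ = (11.7064·0.058660 − 0.046784·19.4) / 0.011876 = -0.220912/0.011876 ≈ -18.6.

μ₀ = -18.6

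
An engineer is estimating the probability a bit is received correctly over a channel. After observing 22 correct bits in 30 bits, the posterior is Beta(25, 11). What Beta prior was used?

Under Beta–binomial conjugacy the posterior parameters are (α+s, β+f).
Subtract the data counts: 25−22=3, 11−8=3.

Beta(3, 3)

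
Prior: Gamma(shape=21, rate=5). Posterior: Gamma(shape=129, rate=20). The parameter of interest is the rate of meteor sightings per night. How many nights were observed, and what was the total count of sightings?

n = 15 nights with total 108 sightings

A Gamma(α, β) prior (rate parametrization) on a Poisson rate with n observations summing to S gives posterior Gamma(α+S, β+n).
Matching: Σxᵢ = 129 − 21 = 108 and n = 20 − 5 = 15.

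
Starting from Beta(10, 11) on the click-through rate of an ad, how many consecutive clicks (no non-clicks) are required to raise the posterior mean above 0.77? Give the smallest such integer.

After k clicks and 0 non-clicks the posterior is Beta(10+k, 11), with mean (10+k)/(10+11+k).
Set (10+k)/(21+k) > 0.77 and solve: k > (0.77·21 − 10)/(1 − 0.77) = 26.826.
The smallest integer exceeding 26.826 is 27, and checking k=27: (37)/(48) = 0.7708 > 0.77.

k = 27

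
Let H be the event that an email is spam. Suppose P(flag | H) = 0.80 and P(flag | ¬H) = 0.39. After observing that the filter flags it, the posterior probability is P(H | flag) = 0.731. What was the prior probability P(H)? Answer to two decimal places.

P(H) = 0.57

In odds form, posterior odds = prior odds × likelihood ratio, so prior odds = posterior odds ÷ LR.
Posterior odds = 0.731/(1−0.731) = 2.7175. LR = 0.80/0.39 = 2.0513.
Prior odds = 2.7175/2.0513 = 1.3248, so P(H) = 1.3248/(1+1.3248) ≈ 0.57.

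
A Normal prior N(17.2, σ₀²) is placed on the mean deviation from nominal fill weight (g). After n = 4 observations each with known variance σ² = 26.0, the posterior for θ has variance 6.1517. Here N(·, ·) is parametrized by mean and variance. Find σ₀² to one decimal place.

σ₀² = 114.8

Posterior precision equals prior precision plus data precision: 1/σ_n² = 1/σ₀² + n/σ².
So 1/σ₀² = 1/6.1517 − 4/26.0 = 0.162557 − 0.153846 = 0.008711.
Hence σ₀² = 1/0.008711 ≈ 114.8.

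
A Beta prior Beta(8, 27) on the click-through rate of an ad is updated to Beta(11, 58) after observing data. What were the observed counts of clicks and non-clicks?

A Beta(a, b) prior with s successes and f failures in binomial data gives a Beta(a+s, b+f) posterior.
So s = 11 − 8 = 3 and f = 58 − 27 = 31.

3 clicks and 31 non-clicks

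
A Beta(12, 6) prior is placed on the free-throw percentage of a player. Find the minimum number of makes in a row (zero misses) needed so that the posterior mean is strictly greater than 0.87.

k = 29

After k makes and 0 misses the posterior is Beta(12+k, 6), with mean (12+k)/(12+6+k).
Set (12+k)/(18+k) > 0.87 and solve: k > (0.87·18 − 12)/(1 − 0.87) = 28.154.
The smallest integer exceeding 28.154 is 29.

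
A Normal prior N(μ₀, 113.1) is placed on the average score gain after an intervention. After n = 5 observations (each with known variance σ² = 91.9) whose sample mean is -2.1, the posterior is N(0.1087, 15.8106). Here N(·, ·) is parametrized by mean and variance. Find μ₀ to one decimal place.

With known observation variance, the Normal–Normal posterior has precision τ_n = τ₀ + n/σ² and mean μ_n = (τ₀μ₀ + (n/σ²)x̄)/τ_n.
Here τ₀ = 1/113.1 = 0.008842 and τ_data = 5/91.9 = 0.054407, so τ_n = 0.063249.
Rearranging for μ₀: μ₀ = (μ_n·τ_n − τ_data·x̄)/τ₀ = (0.1087·0.063249 − 0.054407·-2.1) / 0.008842 = 0.121130/0.008842 ≈ 13.7.

μ₀ = 13.7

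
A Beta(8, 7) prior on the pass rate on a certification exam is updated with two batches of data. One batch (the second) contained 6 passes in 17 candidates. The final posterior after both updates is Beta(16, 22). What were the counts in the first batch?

Sequential conjugate updates are equivalent to a single update on the pooled data, so total successes = posterior α − prior α and total failures = posterior β − prior β.
Total across both batches: 16−8=8 passes, 22−7=15 failures.
Subtract the second batch: 8−6=2 passes and 15−11=4 failures.

2 passes and 4 failures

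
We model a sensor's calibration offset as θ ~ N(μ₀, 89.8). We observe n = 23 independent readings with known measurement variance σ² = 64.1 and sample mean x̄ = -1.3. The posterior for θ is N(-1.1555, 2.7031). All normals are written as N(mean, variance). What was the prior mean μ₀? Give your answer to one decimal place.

The posterior mean is a precision-weighted average: μ_n = (τ₀μ₀ + τ_data·x̄)/(τ₀+τ_data), with τ₀=1/σ₀² and τ_data=n/σ².
Here τ₀ = 1/89.8 = 0.011136 and τ_data = 23/64.1 = 0.358814, so τ_n = 0.369950.
Rearranging for μ₀: μ₀ = (μ_n·τ_n − τ_data·x̄)/τ₀ = (-1.1555·0.369950 − 0.358814·-1.3) / 0.011136 = 0.038981/0.011136 ≈ 3.5.

μ₀ = 3.5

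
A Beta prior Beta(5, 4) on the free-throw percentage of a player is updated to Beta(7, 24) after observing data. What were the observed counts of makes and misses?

2 makes and 20 misses

A Beta(a, b) prior with s successes and f failures in binomial data gives a Beta(a+s, b+f) posterior.
So s = 7 − 5 = 2 and f = 24 − 4 = 20.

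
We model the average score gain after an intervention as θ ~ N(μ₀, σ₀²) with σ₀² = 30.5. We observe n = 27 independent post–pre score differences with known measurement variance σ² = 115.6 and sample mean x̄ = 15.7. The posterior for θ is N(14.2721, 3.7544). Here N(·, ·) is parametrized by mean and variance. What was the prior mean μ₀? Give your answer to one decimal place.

μ₀ = 4.1

The posterior mean is a precision-weighted average: μ_n = (τ₀μ₀ + τ_data·x̄)/(τ₀+τ_data), with τ₀=1/σ₀² and τ_data=n/σ².
Here τ₀ = 1/30.5 = 0.032787 and τ_data = 27/115.6 = 0.233564, so τ_n = 0.266351.
Rearranging for μ₀: μ₀ = (μ_n·τ_n − τ_data·x̄)/τ₀ = (14.2721·0.266351 − 0.233564·15.7) / 0.032787 = 0.134433/0.032787 ≈ 4.1.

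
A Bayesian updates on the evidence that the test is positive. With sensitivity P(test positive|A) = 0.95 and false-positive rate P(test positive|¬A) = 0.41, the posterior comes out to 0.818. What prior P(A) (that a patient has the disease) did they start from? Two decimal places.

P(A) = 0.66

Bayes' rule in odds form gives O(A|E) = O(A)·[P(E|A)/P(E|¬A)], hence O(A) = O(A|E)/LR.
Posterior odds = 0.818/(1−0.818) = 4.4945. LR = 0.95/0.41 = 2.3171.
Prior odds = 4.4945/2.3171 = 1.9397, so P(A) = 1.9397/(1+1.9397) ≈ 0.66.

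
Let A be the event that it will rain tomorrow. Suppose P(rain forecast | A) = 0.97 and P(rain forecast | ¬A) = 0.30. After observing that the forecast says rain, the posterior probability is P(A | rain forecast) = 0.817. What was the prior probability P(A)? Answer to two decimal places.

P(A) = 0.58

Bayes' rule in odds form gives O(A|E) = O(A)·[P(E|A)/P(E|¬A)], hence O(A) = O(A|E)/LR.
Posterior odds = 0.817/(1−0.817) = 4.4645. LR = 0.97/0.30 = 3.2333.
Prior odds = 4.4645/3.2333 = 1.3808, so P(A) = 1.3808/(1+1.3808) ≈ 0.58.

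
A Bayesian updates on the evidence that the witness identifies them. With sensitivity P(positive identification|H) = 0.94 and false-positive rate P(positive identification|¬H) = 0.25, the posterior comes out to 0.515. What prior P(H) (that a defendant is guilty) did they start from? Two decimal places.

Bayes' rule in odds form gives O(H|E) = O(H)·[P(E|H)/P(E|¬H)], hence O(H) = O(H|E)/LR.
Posterior odds = 0.515/(1−0.515) = 1.0619. LR = 0.94/0.25 = 3.7600.
Prior odds = 1.0619/3.7600 = 0.2824, so P(H) = 0.2824/(1+0.2824) ≈ 0.22.

P(H) = 0.22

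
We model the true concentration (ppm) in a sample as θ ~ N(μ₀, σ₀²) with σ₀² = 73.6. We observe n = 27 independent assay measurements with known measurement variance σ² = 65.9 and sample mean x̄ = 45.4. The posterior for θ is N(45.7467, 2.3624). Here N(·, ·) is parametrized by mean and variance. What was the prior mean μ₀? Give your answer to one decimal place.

μ₀ = 56.2

The posterior mean is a precision-weighted average: μ_n = (τ₀μ₀ + τ_data·x̄)/(τ₀+τ_data), with τ₀=1/σ₀² and τ_data=n/σ².
Here τ₀ = 1/73.6 = 0.013587 and τ_data = 27/65.9 = 0.409712, so τ_n = 0.423299.
Rearranging for μ₀: μ₀ = (μ_n·τ_n − τ_data·x̄)/τ₀ = (45.7467·0.423299 − 0.409712·45.4) / 0.013587 = 0.763608/0.013587 ≈ 56.2.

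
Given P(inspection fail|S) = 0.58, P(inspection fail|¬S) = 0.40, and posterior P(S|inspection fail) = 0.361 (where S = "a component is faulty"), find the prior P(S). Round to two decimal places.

Bayes' rule in odds form gives O(S|E) = O(S)·[P(E|S)/P(E|¬S)], hence O(S) = O(S|E)/LR.
Posterior odds = 0.361/(1−0.361) = 0.5649. LR = 0.58/0.40 = 1.4500.
Prior odds = 0.5649/1.4500 = 0.3896, so P(S) = 0.3896/(1+0.3896) ≈ 0.28.

P(S) = 0.28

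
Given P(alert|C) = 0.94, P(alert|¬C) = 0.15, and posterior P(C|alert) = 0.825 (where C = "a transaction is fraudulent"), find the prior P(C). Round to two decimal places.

In odds form, posterior odds = prior odds × likelihood ratio, so prior odds = posterior odds ÷ LR.
Posterior odds = 0.825/(1−0.825) = 4.7143. LR = 0.94/0.15 = 6.2667.
Prior odds = 4.7143/6.2667 = 0.7523, so P(C) = 0.7523/(1+0.7523) ≈ 0.43.

P(C) = 0.43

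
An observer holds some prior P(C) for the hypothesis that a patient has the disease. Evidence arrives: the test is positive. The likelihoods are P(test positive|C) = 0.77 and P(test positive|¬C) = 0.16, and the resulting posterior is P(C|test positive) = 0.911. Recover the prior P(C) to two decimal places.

P(C) = 0.68

Bayes' rule in odds form gives O(C|E) = O(C)·[P(E|C)/P(E|¬C)], hence O(C) = O(C|E)/LR.
Posterior odds = 0.911/(1−0.911) = 10.2360. LR = 0.77/0.16 = 4.8125.
Prior odds = 10.2360/4.8125 = 2.1270, so P(C) = 2.1270/(1+2.1270) ≈ 0.68.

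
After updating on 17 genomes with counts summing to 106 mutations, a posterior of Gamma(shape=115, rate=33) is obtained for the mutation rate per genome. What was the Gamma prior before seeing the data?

Gamma(shape=9, rate=16)

A Gamma(α, β) prior (rate parametrization) on a Poisson rate with n observations summing to S gives posterior Gamma(α+S, β+n).
So α = 115 − 106 = 9 and β = 33 − 17 = 16.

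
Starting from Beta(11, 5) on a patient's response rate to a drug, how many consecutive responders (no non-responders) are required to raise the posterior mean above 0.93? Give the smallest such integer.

After k responders and 0 non-responders the posterior is Beta(11+k, 5), with mean (11+k)/(11+5+k).
Set (11+k)/(16+k) > 0.93 and solve: k > (0.93·16 − 11)/(1 − 0.93) = 55.429.
The smallest integer exceeding 55.429 is 56.

k = 56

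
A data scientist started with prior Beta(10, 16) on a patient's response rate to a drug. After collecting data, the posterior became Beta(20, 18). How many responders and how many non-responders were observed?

Under Beta–binomial conjugacy the posterior parameters are (a+s, b+f).
So s = 20 − 10 = 10 and f = 18 − 16 = 2.

10 responders and 2 non-responders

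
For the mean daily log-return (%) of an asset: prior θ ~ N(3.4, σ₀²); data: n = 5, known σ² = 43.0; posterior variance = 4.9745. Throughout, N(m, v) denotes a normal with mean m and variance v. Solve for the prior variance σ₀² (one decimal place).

σ₀² = 11.8

Posterior precision equals prior precision plus data precision: 1/σ_n² = 1/σ₀² + n/σ².
So 1/σ₀² = 1/4.9745 − 5/43.0 = 0.201025 − 0.116279 = 0.084746.
Hence σ₀² = 1/0.084746 ≈ 11.8.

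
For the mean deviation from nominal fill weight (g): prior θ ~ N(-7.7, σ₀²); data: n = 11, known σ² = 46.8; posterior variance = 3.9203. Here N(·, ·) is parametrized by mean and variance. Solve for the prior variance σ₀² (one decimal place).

For the Normal–Normal model with known σ², precisions add: τ_n = τ₀ + n/σ².
So 1/σ₀² = 1/3.9203 − 11/46.8 = 0.255083 − 0.235043 = 0.020040.
Hence σ₀² = 1/0.020040 ≈ 49.9.

σ₀² = 49.9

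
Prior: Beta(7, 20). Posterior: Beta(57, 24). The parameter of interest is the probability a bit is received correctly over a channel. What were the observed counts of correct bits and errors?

Beta is conjugate to the binomial likelihood: posterior = Beta(a+s, b+f).
Match parameters: s=57−7=50, f=24−20=4.

50 correct bits and 4 errors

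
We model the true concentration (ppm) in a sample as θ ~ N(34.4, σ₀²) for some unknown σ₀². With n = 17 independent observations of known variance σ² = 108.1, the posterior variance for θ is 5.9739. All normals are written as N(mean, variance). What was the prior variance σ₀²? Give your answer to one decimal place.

σ₀² = 98.7

For the Normal–Normal model with known σ², precisions add: τ_n = τ₀ + n/σ².
So 1/σ₀² = 1/5.9739 − 17/108.1 = 0.167395 − 0.157262 = 0.010133.
Hence σ₀² = 1/0.010133 ≈ 98.7.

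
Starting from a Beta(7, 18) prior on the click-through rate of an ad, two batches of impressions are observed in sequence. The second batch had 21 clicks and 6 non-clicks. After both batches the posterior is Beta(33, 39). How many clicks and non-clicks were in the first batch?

Sequential conjugate updates are equivalent to a single update on the pooled data, so total successes = posterior α − prior α and total failures = posterior β − prior β.
Total across both batches: 33−7=26 clicks, 39−18=21 non-clicks.
Subtract the second batch: 26−21=5 clicks and 21−6=15 non-clicks.

5 clicks and 15 non-clicks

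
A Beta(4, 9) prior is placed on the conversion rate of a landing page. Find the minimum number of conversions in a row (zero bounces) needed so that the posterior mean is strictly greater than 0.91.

After k conversions and 0 bounces the posterior is Beta(4+k, 9), with mean (4+k)/(4+9+k).
Set (4+k)/(13+k) > 0.91 and solve: k > (0.91·13 − 4)/(1 − 0.91) = 87.000.
The smallest integer exceeding 87.000 is 88.

k = 88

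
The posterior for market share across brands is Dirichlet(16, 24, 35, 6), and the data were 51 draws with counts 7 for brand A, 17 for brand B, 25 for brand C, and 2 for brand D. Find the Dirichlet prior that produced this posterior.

For a Dirichlet(α) prior with multinomial counts c, the posterior is Dirichlet(α + c) componentwise.
Subtract each count from the matching posterior parameter: 16−7=9, 24−17=7, 35−25=10, 6−2=4.

Dirichlet(9, 7, 10, 4)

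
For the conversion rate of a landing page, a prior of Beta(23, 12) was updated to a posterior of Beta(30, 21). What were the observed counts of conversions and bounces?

7 conversions and 9 bounces

Beta is conjugate to the binomial likelihood: posterior = Beta(a+s, b+f).
So s = 30 − 23 = 7 and f = 21 − 12 = 9.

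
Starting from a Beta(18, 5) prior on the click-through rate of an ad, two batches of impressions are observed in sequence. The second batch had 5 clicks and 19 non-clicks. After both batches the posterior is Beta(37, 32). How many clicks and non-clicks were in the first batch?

14 clicks and 8 non-clicks

Because Beta–binomial updating is additive in the counts, the combined data contributed (α_post−α_prior, β_post−β_prior) successes and failures.
Total across both batches: 37−18=19 clicks, 32−5=27 non-clicks.
Subtract the second batch: 19−5=14 clicks and 27−19=8 non-clicks.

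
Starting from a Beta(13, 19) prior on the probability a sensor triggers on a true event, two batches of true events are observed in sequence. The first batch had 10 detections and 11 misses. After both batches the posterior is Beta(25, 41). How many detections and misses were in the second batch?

2 detections and 11 misses

Because Beta–binomial updating is additive in the counts, the combined data contributed (α_post−α_prior, β_post−β_prior) successes and failures.
Total across both batches: 25−13=12 detections, 41−19=22 misses.
Subtract the first batch: 12−10=2 detections and 22−11=11 misses.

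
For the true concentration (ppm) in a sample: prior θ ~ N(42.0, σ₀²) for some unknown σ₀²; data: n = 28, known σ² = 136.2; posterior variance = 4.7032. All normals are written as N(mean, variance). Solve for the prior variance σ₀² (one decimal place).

σ₀² = 142.0

For the Normal–Normal model with known σ², precisions add: τ_n = τ₀ + n/σ².
So 1/σ₀² = 1/4.7032 − 28/136.2 = 0.212621 − 0.205580 = 0.007041.
Hence σ₀² = 1/0.007041 ≈ 142.0.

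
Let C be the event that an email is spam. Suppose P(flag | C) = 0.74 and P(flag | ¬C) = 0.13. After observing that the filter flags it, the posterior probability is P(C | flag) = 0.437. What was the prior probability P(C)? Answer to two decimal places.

Bayes' rule in odds form gives O(C|E) = O(C)·[P(E|C)/P(E|¬C)], hence O(C) = O(C|E)/LR.
Posterior odds = 0.437/(1−0.437) = 0.7762. LR = 0.74/0.13 = 5.6923.
Prior odds = 0.7762/5.6923 = 0.1364, so P(C) = 0.1364/(1+0.1364) ≈ 0.12.

P(C) = 0.12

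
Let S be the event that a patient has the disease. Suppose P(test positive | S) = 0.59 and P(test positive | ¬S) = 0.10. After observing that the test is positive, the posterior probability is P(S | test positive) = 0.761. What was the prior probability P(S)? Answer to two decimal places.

P(S) = 0.35

In odds form, posterior odds = prior odds × likelihood ratio, so prior odds = posterior odds ÷ LR.
Posterior odds = 0.761/(1−0.761) = 3.1841. LR = 0.59/0.10 = 5.9000.
Prior odds = 3.1841/5.9000 = 0.5397, so P(S) = 0.5397/(1+0.5397) ≈ 0.35.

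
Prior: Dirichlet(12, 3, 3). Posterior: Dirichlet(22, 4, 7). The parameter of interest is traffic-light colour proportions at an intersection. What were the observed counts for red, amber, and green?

counts (10, 1, 4)

For a Dirichlet(α) prior with multinomial counts c, the posterior is Dirichlet(α + c) componentwise.
Counts are posterior − prior componentwise: 22−12=10, 4−3=1, 7−3=4.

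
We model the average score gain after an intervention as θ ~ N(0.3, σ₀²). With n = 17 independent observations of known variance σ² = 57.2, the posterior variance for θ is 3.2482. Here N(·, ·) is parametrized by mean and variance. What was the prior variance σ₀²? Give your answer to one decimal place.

σ₀² = 93.8

For the Normal–Normal model with known σ², precisions add: τ_n = τ₀ + n/σ².
So 1/σ₀² = 1/3.2482 − 17/57.2 = 0.307863 − 0.297203 = 0.010660.
Hence σ₀² = 1/0.010660 ≈ 93.8.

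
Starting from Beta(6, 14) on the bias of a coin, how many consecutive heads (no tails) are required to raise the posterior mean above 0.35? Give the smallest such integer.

k = 2

After k heads and 0 tails the posterior is Beta(6+k, 14), with mean (6+k)/(6+14+k).
Set (6+k)/(20+k) > 0.35 and solve: k > (0.35·20 − 6)/(1 − 0.35) = 1.538.
The smallest integer exceeding 1.538 is 2, and checking k=2: (8)/(22) = 0.3636 > 0.35.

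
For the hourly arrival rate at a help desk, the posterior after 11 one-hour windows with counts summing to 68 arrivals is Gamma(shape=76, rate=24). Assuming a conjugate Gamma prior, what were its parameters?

Gamma–Poisson conjugacy: posterior shape = α + Σxᵢ, posterior rate = β + n.
So α = 76 − 68 = 8 and β = 24 − 11 = 13.

Gamma(shape=8, rate=13)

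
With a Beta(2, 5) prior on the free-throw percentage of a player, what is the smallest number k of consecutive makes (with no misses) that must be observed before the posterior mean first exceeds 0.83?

k = 23

After k makes and 0 misses the posterior is Beta(2+k, 5), with mean (2+k)/(2+5+k).
Set (2+k)/(7+k) > 0.83 and solve: k > (0.83·7 − 2)/(1 − 0.83) = 22.412.
The smallest integer exceeding 22.412 is 23, and checking k=23: (25)/(30) = 0.8333 > 0.83.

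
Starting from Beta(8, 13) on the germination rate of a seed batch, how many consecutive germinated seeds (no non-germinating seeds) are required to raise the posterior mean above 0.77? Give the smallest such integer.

After k germinated seeds and 0 non-germinating seeds the posterior is Beta(8+k, 13), with mean (8+k)/(8+13+k).
Set (8+k)/(21+k) > 0.77 and solve: k > (0.77·21 − 8)/(1 − 0.77) = 35.522.
The smallest integer exceeding 35.522 is 36.

k = 36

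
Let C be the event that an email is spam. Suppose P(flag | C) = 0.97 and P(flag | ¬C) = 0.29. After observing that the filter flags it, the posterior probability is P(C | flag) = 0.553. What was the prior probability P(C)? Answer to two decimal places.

P(C) = 0.27

Bayes' rule in odds form gives O(C|E) = O(C)·[P(E|C)/P(E|¬C)], hence O(C) = O(C|E)/LR.
Posterior odds = 0.553/(1−0.553) = 1.2371. LR = 0.97/0.29 = 3.3448.
Prior odds = 1.2371/3.3448 = 0.3699, so P(C) = 0.3699/(1+0.3699) ≈ 0.27.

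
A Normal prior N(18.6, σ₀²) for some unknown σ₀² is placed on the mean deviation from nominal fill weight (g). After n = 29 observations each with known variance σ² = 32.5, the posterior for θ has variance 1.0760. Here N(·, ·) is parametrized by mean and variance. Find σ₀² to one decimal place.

For the Normal–Normal model with known σ², precisions add: τ_n = τ₀ + n/σ².
So 1/σ₀² = 1/1.0760 − 29/32.5 = 0.929368 − 0.892308 = 0.037060.
Hence σ₀² = 1/0.037060 ≈ 27.0.

σ₀² = 27.0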